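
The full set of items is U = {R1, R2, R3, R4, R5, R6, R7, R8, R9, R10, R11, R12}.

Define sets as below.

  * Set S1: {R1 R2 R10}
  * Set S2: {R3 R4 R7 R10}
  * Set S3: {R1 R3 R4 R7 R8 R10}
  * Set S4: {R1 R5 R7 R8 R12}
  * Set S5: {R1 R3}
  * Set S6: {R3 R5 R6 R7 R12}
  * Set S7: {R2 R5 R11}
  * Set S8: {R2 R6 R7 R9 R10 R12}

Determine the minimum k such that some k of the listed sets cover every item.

Take {S3, S7, S8}. Their union is {R1, R2, R3, R4, R5, R6, R7, R8, R9, R10, R11, R12}, which is all 12 items.
Only S8 contains R9, so S8 is forced; the remaining 6 items need at least 2 more sets (each remaining set adds at most 4) — so at least 3 sets are needed, and 3 is optimal.

3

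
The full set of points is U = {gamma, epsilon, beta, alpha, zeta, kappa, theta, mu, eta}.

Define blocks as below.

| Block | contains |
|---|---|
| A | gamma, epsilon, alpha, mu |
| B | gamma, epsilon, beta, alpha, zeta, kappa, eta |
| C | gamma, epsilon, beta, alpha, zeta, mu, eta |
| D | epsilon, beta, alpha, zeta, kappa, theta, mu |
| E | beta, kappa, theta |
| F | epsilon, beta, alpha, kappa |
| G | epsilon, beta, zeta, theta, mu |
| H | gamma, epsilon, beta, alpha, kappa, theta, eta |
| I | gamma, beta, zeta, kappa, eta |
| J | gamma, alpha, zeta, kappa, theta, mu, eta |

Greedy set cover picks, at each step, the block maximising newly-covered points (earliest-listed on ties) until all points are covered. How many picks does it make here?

Greedy: pick B (covers 7 new) → pick D (covers 2 new). Total picks: 2.

2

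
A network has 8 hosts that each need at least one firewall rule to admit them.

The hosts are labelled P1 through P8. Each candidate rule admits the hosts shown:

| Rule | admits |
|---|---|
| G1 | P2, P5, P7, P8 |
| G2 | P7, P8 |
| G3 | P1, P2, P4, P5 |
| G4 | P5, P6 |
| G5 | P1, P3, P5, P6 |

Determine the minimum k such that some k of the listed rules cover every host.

3

G1 and G3 and G5 together: G1 ∪ G3 ∪ G5 = {P1, P2, P3, P4, P5, P6, P7, P8} — every host is covered.
Only G5 contains P3, so G5 is forced; the remaining 4 hosts need at least 2 more rules (each remaining rule adds at most 3) — so at least 3 rules are needed, and 3 is optimal.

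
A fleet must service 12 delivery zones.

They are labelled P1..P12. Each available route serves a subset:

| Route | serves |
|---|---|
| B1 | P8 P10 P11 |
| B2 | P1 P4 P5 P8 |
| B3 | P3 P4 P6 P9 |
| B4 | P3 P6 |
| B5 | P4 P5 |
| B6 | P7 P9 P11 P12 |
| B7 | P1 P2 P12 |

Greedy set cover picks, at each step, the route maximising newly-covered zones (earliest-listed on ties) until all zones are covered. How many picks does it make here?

Greedy: pick B2 (covers 4 new) → pick B6 (covers 4 new) → pick B3 (covers 2 new) → pick B1 (covers 1 new) → pick B7 (covers 1 new). Total picks: 5.

5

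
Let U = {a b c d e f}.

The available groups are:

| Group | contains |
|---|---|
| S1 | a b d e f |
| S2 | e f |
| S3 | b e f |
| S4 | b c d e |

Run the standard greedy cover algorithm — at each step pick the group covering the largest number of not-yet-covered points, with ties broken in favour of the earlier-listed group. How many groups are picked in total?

Greedy: pick S1 (covers 5 new) → pick S4 (covers 1 new). Total picks: 2.

2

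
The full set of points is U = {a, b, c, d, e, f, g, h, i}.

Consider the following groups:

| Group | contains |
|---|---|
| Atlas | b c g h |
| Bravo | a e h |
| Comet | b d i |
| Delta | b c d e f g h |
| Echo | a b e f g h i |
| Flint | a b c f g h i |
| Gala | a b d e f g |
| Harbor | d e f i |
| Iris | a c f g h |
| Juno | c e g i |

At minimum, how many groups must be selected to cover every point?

Delta and Echo together: Delta ∪ Echo = {a, b, c, d, e, f, g, h, i} — every point is covered.
No single group has all 9 points (the largest, Delta, has 7), so 2 is optimal.

2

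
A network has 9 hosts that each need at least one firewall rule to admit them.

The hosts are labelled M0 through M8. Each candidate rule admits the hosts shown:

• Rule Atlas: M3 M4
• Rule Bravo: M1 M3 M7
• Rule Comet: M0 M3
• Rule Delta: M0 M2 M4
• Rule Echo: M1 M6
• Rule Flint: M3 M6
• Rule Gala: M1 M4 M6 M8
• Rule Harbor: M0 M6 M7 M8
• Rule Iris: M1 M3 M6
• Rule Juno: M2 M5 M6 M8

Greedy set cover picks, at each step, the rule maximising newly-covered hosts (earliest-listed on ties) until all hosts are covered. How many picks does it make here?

4

Greedy: pick Gala (covers 4 new) → pick Bravo (covers 2 new) → pick Delta (covers 2 new) → pick Juno (covers 1 new). Total picks: 4.
(The true minimum cover uses only 3 rules, so greedy is not optimal here.)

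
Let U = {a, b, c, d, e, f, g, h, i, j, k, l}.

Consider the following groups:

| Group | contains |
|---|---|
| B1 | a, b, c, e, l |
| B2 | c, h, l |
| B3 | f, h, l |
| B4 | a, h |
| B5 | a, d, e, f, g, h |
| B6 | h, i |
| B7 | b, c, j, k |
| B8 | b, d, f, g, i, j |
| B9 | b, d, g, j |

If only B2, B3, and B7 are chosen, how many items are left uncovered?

5

Union of B2, B3, B7 = {b, c, f, h, j, k, l}.
Not covered: a, d, e, g, i — 5 items.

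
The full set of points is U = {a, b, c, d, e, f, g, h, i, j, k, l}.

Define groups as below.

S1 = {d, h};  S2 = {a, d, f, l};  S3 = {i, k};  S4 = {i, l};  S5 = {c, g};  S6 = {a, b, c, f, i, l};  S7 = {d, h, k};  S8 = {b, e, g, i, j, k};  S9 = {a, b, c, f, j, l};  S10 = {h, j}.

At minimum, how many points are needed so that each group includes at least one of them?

T = {g, h, i, l} meets every group (each contains at least one member of T), and |T| = 4.
The groups S2, S3, S5, S10 are pairwise disjoint, so any hitting set needs a separate point for each — at least 4. Hence 4 is optimal.

4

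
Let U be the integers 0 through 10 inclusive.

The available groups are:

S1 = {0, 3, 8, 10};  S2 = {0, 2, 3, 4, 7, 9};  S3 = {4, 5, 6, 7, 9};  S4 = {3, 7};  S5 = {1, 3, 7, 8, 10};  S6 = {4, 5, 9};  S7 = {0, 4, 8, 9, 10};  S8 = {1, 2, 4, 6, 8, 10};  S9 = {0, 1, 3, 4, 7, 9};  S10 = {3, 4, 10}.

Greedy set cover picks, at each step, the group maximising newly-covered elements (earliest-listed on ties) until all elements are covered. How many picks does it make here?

Greedy: pick S2 (covers 6 new) → pick S8 (covers 4 new) → pick S3 (covers 1 new). Total picks: 3.

3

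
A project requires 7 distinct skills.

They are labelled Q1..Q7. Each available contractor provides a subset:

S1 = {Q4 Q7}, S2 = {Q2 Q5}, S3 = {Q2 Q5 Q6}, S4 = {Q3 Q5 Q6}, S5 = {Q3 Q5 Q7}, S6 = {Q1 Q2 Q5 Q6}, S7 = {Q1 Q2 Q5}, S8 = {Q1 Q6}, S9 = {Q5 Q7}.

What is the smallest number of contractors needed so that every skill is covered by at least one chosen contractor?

3

Take {S1, S4, S7}. Their union is {Q1, Q2, Q3, Q4, Q5, Q6, Q7}, which is all 7 skills.
Only S1 contains Q4, so S1 is forced; the remaining 5 skills need at least 2 more contractors (each remaining contractor adds at most 4) — so at least 3 contractors are needed, and 3 is optimal.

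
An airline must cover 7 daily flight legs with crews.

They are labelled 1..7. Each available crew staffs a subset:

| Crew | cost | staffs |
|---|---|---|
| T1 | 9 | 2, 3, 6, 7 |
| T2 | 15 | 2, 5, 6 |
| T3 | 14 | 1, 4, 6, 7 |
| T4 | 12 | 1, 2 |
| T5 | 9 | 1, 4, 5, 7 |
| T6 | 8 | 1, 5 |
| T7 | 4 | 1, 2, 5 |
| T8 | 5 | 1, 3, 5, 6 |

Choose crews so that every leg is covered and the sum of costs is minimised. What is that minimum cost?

18

T1, T5 together cover every leg (T1 ∪ T5 = {1, 2, 3, 4, 5, 6, 7}); total cost 9 + 9 = 18.
No covering selection has total cost below 18.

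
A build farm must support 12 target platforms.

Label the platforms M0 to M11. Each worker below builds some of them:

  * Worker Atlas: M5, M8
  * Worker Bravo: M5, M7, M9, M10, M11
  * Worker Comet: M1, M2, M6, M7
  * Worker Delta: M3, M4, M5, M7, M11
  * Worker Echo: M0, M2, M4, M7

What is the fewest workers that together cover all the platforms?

5

Atlas and Bravo and Comet and Delta and Echo together: Atlas ∪ Bravo ∪ Comet ∪ Delta ∪ Echo = {M0, M1, M2, M3, M4, M5, M6, M7, M8, M9, M10, M11} — every platform is covered.
No 4 of the 5 workers cover everything (all 5 combinations miss at least one platform), so 5 is optimal.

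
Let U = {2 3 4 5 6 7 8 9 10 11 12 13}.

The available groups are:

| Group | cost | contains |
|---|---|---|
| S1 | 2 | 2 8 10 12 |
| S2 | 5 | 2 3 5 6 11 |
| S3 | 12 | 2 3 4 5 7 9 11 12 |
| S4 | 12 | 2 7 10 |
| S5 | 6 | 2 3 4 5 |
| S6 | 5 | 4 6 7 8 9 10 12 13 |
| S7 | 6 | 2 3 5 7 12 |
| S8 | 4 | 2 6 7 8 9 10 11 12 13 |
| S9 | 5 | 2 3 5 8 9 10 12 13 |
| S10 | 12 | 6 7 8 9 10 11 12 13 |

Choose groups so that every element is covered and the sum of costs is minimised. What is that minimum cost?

10

S5, S8 together cover every element (S5 ∪ S8 = {2, 3, 4, 5, 6, 7, 8, 9, 10, 11, 12, 13}); total cost 6 + 4 = 10.
No covering selection has total cost below 10.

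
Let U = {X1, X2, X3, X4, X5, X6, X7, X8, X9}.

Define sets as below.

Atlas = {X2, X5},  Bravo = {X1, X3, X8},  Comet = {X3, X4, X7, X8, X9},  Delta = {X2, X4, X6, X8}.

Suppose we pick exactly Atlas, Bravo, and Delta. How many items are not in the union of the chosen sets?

2

Union of Atlas, Bravo, Delta = {X1, X2, X3, X4, X5, X6, X8}.
Not covered: X7, X9 — 2 items.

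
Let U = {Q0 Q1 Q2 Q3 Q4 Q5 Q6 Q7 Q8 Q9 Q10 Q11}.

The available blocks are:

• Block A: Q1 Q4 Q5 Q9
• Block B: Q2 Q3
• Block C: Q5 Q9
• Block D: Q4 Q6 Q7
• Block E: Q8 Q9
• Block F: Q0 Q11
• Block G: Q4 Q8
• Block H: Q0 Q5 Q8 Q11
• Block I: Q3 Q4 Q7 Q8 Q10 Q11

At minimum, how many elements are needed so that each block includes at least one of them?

T = {Q3, Q4, Q9, Q11} meets every block (each contains at least one member of T), and |T| = 4.
The blocks B, C, F, G are pairwise disjoint, so any hitting set needs a separate element for each — at least 4. Hence 4 is optimal.

4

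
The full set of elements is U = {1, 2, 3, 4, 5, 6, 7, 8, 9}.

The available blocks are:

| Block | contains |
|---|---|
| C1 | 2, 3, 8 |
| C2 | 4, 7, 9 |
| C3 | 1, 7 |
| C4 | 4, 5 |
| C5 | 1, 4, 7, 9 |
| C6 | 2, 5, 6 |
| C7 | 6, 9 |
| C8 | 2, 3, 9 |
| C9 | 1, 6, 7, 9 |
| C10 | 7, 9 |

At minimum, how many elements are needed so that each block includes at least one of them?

The 4 elements {1, 2, 5, 9} hit every block.
The blocks C1, C3, C4, C7 are pairwise disjoint, so any hitting set needs a separate element for each — at least 4. Hence 4 is optimal.

4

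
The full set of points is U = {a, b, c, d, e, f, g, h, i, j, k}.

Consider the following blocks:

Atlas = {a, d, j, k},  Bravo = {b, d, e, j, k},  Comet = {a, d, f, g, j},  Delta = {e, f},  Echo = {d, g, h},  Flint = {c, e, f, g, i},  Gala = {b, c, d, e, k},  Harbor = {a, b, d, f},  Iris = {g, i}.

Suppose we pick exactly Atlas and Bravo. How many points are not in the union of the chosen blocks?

Union of Atlas, Bravo = {a, b, d, e, j, k}.
Not covered: c, f, g, h, i — 5 points.

5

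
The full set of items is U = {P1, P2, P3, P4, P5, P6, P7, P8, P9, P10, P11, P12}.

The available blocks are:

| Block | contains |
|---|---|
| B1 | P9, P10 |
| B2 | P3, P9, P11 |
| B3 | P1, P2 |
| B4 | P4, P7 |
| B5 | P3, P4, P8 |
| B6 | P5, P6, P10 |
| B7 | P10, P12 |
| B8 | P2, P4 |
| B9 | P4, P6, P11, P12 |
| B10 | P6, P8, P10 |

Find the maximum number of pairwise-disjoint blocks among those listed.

4

B2, B3, B4, B10 are pairwise disjoint (B2={P3,P9,P11}; B3={P1,P2}; B4={P4,P7}; B10={P6,P8,P10}).
Every remaining block overlaps one of these, and no 5 of the listed blocks are pairwise disjoint, so 4 is the maximum.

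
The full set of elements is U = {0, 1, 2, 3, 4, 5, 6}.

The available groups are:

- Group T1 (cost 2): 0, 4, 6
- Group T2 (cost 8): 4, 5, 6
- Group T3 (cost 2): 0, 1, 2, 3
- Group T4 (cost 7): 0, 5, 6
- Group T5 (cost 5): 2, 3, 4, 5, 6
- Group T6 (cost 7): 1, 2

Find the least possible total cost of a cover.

T3, T5 together cover every element (T3 ∪ T5 = {0, 1, 2, 3, 4, 5, 6}); total cost 2 + 5 = 7.
The greedy pick T3, T1, T5 costs 9; no covering selection beats 7.

7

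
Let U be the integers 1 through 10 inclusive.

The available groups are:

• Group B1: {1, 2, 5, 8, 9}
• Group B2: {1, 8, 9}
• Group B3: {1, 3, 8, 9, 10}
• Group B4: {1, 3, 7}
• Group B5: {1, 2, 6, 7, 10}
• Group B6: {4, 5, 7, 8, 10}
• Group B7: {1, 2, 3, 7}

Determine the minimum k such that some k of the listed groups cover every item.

B3, B5, and B6 cover everything between them: the union {1, 2, 3, 4, 5, 6, 7, 8, 9, 10} is all of U.
Only B6 contains 4, so B6 is forced; the remaining 5 items need at least 2 more groups (each remaining group adds at most 3) — so at least 3 groups are needed, and 3 is optimal.

3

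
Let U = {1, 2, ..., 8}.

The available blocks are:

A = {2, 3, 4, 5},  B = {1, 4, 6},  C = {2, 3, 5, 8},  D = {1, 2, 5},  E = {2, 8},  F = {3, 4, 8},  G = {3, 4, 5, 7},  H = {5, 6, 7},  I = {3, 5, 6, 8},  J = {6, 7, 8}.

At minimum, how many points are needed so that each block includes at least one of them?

3

The 3 points {4, 5, 8} hit every block.
No choice of 2 points meets every block, so 3 is the minimum.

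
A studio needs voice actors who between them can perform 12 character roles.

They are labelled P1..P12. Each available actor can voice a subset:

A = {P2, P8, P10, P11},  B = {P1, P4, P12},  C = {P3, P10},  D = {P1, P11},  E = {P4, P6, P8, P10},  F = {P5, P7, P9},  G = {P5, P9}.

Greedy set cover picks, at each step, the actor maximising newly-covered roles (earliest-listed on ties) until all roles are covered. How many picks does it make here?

5

Greedy: pick A (covers 4 new) → pick B (covers 3 new) → pick F (covers 3 new) → pick C (covers 1 new) → pick E (covers 1 new). Total picks: 5.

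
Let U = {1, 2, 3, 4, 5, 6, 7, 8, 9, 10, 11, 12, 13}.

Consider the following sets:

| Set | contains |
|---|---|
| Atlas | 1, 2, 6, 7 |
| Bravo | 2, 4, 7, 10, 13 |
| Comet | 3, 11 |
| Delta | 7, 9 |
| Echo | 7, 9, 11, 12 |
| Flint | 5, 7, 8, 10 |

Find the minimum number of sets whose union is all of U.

Atlas, Bravo, Comet, Echo, and Flint cover everything between them: the union {1, 2, 3, 4, 5, 6, 7, 8, 9, 10, 11, 12, 13} is all of U.
No 4 of the 6 sets cover everything (all 15 combinations miss at least one element), so 5 is optimal.

5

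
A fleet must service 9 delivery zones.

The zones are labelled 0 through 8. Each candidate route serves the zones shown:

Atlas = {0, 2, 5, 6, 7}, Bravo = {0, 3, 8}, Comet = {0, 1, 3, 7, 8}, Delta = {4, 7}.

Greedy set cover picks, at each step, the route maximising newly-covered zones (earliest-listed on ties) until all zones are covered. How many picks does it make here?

Greedy: pick Atlas (covers 5 new) → pick Comet (covers 3 new) → pick Delta (covers 1 new). Total picks: 3.

3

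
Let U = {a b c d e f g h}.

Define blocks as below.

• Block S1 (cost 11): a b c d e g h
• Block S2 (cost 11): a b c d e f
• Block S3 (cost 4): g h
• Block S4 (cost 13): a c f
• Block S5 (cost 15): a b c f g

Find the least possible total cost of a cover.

S2, S3 together cover every point (S2 ∪ S3 = {a, b, c, d, e, f, g, h}); total cost 11 + 4 = 15.
The greedy pick S1, S2 costs 22; no covering selection beats 15.

15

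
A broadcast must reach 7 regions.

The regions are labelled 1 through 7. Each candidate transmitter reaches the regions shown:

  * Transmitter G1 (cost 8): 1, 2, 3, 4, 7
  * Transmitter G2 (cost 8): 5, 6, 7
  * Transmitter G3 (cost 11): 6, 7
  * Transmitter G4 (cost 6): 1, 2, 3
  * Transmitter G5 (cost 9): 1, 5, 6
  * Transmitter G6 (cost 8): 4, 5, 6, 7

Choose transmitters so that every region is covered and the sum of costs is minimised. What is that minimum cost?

G4, G6 together cover every region (G4 ∪ G6 = {1, 2, 3, 4, 5, 6, 7}); total cost 6 + 8 = 14.
The greedy pick G1, G2 costs 16; no covering selection beats 14.

14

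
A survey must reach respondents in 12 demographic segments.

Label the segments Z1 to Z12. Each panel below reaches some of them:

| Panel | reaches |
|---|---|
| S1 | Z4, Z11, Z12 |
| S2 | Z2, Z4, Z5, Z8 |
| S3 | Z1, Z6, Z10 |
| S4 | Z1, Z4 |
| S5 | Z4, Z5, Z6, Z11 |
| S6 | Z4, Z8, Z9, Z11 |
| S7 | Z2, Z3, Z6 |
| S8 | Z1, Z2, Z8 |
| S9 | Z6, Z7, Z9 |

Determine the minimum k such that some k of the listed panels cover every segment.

5

Take {S1, S2, S3, S7, S9}. Their union is {Z1, Z2, Z3, Z4, Z5, Z6, Z7, Z8, Z9, Z10, Z11, Z12}, which is all 12 segments.
No 4 of the 9 panels cover everything (all 126 combinations miss at least one segment), so 5 is optimal.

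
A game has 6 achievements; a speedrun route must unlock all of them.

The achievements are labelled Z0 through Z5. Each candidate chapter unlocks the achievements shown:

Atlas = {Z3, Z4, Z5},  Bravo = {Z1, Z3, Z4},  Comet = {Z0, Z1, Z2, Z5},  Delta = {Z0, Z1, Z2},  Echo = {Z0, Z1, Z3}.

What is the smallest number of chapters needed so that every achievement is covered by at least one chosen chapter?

Take {Atlas, Delta}. Their union is {Z0, Z1, Z2, Z3, Z4, Z5}, which is all 6 achievements.
No single chapter has all 6 achievements (the largest, Comet, has 4), so 2 is optimal.

2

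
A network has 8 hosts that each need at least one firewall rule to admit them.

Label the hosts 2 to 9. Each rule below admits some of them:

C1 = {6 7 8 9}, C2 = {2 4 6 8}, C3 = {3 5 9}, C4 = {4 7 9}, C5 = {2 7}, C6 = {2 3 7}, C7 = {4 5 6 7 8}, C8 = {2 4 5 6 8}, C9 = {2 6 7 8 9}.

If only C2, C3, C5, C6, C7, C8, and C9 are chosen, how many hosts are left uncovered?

Union of C2, C3, C5, C6, C7, C8, C9 = {2, 3, 4, 5, 6, 7, 8, 9} — that's every host, so 0 are uncovered.

0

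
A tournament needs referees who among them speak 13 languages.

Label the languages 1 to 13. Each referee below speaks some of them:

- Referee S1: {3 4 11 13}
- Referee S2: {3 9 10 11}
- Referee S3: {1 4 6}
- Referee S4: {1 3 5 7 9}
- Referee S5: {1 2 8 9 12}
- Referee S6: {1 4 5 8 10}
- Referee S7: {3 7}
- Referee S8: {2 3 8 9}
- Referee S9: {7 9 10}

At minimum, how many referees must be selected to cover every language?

5

Take {S1, S3, S4, S5, S6}. Their union is {1, 2, 3, 4, 5, 6, 7, 8, 9, 10, 11, 12, 13}, which is all 13 languages.
No 4 of the 9 referees cover everything (all 126 combinations miss at least one language), so 5 is optimal.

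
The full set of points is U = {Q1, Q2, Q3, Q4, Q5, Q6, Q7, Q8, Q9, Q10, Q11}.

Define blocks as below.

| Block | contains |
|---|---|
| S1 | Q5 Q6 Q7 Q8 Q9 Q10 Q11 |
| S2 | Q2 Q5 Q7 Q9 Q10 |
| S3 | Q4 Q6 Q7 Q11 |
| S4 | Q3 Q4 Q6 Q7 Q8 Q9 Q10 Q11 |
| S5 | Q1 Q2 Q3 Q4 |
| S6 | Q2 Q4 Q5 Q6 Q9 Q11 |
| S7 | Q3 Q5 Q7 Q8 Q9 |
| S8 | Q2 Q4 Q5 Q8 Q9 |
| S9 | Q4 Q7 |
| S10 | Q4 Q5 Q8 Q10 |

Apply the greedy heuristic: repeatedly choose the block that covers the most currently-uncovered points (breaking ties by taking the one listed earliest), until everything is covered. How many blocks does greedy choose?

3

Greedy: pick S4 (covers 8 new) → pick S2 (covers 2 new) → pick S5 (covers 1 new). Total picks: 3.
(The true minimum cover uses only 2 blocks, so greedy is not optimal here.)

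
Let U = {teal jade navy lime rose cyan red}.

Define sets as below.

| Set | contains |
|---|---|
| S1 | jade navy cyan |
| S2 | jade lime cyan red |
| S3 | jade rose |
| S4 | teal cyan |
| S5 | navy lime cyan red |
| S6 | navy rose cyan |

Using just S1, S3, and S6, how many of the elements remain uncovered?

3

Union of S1, S3, S6 = {jade, navy, rose, cyan}.
Not covered: teal, lime, red — 3 elements.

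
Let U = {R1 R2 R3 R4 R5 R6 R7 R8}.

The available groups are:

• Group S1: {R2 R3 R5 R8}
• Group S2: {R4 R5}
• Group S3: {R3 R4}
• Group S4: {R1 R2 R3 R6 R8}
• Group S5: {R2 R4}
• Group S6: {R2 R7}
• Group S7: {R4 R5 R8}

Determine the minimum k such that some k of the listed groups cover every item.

Take {S4, S6, S7}. Their union is {R1, R2, R3, R4, R5, R6, R7, R8}, which is all 8 items.
Only S4 contains R1, so S4 is forced; the remaining 3 items need at least 2 more groups (each remaining group adds at most 2) — so at least 3 groups are needed, and 3 is optimal.

3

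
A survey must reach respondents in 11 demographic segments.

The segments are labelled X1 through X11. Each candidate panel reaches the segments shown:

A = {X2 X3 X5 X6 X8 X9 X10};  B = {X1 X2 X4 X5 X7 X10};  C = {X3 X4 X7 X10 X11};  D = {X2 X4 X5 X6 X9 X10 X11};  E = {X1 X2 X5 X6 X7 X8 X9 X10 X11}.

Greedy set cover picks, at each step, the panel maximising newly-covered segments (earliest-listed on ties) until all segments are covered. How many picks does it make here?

Greedy: pick E (covers 9 new) → pick C (covers 2 new). Total picks: 2.

2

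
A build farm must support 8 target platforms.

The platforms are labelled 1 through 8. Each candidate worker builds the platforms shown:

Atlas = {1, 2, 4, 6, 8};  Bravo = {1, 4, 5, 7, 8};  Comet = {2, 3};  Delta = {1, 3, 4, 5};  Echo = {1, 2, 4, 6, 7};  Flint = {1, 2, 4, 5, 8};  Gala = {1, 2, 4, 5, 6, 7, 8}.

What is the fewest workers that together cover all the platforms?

2

Take {Comet, Gala}. Their union is {1, 2, 3, 4, 5, 6, 7, 8}, which is all 8 platforms.
No single worker has all 8 platforms (the largest, Gala, has 7), so 2 is optimal.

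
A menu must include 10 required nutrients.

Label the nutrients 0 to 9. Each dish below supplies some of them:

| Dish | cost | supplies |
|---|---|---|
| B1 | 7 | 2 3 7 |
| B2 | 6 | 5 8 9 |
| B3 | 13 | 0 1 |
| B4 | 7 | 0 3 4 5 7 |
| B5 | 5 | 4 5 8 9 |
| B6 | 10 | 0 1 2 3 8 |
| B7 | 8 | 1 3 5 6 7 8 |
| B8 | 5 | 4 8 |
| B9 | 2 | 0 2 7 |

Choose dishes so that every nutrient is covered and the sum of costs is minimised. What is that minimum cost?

B5, B7, B9 together cover every nutrient (B5 ∪ B7 ∪ B9 = {0, 1, 2, 3, 4, 5, 6, 7, 8, 9}); total cost 5 + 8 + 2 = 15.
No covering selection has total cost below 15.

15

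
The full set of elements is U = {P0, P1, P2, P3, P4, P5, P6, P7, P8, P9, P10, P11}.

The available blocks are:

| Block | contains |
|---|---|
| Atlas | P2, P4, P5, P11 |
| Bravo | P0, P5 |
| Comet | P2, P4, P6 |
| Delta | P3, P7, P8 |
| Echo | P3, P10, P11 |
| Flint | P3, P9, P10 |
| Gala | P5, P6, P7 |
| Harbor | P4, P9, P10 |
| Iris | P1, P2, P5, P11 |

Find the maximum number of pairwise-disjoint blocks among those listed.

3

Bravo, Comet, Echo are pairwise disjoint (Bravo={P0,P5}; Comet={P2,P4,P6}; Echo={P3,P10,P11}).
Every remaining block overlaps one of these, and no 4 of the listed blocks are pairwise disjoint, so 3 is the maximum.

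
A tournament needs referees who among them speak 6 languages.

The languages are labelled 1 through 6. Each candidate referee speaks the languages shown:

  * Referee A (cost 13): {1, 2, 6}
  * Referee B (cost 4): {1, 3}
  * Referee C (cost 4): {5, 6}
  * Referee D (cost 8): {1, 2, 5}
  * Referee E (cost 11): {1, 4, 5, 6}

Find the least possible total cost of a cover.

B, D, E together cover every language (B ∪ D ∪ E = {1, 2, 3, 4, 5, 6}); total cost 4 + 8 + 11 = 23.
The greedy pick B, C, D, E costs 27; no covering selection beats 23.

23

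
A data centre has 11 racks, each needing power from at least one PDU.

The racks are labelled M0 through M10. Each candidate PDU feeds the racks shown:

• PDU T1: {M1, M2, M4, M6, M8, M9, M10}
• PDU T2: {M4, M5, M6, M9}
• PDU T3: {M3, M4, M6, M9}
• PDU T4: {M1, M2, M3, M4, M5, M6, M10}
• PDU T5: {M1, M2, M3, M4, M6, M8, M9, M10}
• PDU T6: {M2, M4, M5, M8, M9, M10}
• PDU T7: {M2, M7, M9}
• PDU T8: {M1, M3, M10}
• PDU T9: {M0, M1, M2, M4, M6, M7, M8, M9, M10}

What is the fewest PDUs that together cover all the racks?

2

Take {T4, T9}. Their union is {M0, M1, M2, M3, M4, M5, M6, M7, M8, M9, M10}, which is all 11 racks.
No single PDU has all 11 racks (the largest, T9, has 9), so 2 is optimal.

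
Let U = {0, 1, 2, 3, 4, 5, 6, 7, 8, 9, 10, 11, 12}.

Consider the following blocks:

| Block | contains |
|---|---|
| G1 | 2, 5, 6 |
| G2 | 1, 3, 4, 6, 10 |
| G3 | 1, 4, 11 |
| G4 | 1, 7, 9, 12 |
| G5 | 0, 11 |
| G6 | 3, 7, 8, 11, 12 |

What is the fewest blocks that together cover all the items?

G1, G2, G4, G5, and G6 cover everything between them: the union {0, 1, 2, 3, 4, 5, 6, 7, 8, 9, 10, 11, 12} is all of U.
No 4 of the 6 blocks cover everything (all 15 combinations miss at least one item), so 5 is optimal.

5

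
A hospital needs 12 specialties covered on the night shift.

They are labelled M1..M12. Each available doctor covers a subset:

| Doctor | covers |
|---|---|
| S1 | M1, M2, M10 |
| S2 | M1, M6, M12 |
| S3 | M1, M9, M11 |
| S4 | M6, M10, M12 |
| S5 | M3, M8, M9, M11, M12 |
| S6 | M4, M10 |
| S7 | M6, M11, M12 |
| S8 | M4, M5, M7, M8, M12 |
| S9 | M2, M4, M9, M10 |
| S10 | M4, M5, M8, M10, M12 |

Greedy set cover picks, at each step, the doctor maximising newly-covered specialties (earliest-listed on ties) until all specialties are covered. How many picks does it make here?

4

Greedy: pick S5 (covers 5 new) → pick S1 (covers 3 new) → pick S8 (covers 3 new) → pick S2 (covers 1 new). Total picks: 4.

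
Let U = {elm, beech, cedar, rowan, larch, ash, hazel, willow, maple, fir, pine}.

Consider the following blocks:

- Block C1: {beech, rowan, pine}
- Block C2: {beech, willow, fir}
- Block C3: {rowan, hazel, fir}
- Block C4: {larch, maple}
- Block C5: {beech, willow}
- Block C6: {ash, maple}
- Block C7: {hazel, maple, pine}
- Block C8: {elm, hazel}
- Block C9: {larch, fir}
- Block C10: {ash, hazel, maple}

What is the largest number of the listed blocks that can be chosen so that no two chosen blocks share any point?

C1, C6, C8, C9 are pairwise disjoint (C1={beech,rowan,pine}; C6={ash,maple}; C8={elm,hazel}; C9={larch,fir}).
Every remaining block overlaps one of these, and no 5 of the listed blocks are pairwise disjoint, so 4 is the maximum.

4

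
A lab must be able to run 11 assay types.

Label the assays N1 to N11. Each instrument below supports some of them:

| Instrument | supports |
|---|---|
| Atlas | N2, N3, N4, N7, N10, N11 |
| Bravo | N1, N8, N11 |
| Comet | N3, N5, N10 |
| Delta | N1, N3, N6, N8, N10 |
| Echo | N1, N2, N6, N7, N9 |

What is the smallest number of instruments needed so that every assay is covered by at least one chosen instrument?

Atlas and Bravo and Comet and Echo together: Atlas ∪ Bravo ∪ Comet ∪ Echo = {N1, N2, N3, N4, N5, N6, N7, N8, N9, N10, N11} — every assay is covered.
No 3 of the 5 instruments cover everything (all 10 combinations miss at least one assay), so 4 is optimal.

4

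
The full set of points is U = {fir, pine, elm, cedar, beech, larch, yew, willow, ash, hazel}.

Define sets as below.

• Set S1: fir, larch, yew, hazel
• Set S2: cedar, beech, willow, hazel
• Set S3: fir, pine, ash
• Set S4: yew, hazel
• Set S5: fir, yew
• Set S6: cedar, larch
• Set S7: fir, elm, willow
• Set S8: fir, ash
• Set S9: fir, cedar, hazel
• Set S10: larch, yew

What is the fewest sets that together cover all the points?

4

S2 and S3 and S7 and S10 together: S2 ∪ S3 ∪ S7 ∪ S10 = {fir, pine, elm, cedar, beech, larch, yew, willow, ash, hazel} — every point is covered.
Only S7 contains elm, so S7 is forced; the remaining 7 points need at least 3 more sets (each remaining set adds at most 3) — so at least 4 sets are needed, and 4 is optimal.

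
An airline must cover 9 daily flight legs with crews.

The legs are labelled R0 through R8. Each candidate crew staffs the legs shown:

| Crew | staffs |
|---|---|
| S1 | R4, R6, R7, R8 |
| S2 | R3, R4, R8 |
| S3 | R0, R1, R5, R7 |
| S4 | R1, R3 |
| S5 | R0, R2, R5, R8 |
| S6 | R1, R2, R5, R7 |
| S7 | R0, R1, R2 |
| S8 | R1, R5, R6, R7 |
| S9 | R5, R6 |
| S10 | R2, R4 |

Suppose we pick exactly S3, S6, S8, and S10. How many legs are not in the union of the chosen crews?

2

Union of S3, S6, S8, S10 = {R0, R1, R2, R4, R5, R6, R7}.
Not covered: R3, R8 — 2 legs.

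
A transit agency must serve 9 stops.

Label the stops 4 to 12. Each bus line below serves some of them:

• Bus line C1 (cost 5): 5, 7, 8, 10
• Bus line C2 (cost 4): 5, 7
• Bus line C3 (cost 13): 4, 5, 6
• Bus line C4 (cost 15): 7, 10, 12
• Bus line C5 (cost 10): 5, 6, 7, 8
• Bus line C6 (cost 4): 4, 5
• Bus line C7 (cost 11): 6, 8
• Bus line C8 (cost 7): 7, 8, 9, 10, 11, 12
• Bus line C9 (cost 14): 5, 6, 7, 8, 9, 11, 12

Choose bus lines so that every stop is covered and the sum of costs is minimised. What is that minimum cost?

20

C3, C8 together cover every stop (C3 ∪ C8 = {4, 5, 6, 7, 8, 9, 10, 11, 12}); total cost 13 + 7 = 20.
The greedy pick C8, C6, C5 costs 21; no covering selection beats 20.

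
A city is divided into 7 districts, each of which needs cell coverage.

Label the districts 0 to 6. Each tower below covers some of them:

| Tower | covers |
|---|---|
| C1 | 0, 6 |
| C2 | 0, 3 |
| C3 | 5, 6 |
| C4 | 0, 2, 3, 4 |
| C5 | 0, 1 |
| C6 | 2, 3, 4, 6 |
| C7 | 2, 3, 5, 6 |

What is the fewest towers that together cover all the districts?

3

Take {C4, C5, C7}. Their union is {0, 1, 2, 3, 4, 5, 6}, which is all 7 districts.
Only C5 contains 1, so C5 is forced; the remaining 5 districts need at least 2 more towers (each remaining tower adds at most 4) — so at least 3 towers are needed, and 3 is optimal.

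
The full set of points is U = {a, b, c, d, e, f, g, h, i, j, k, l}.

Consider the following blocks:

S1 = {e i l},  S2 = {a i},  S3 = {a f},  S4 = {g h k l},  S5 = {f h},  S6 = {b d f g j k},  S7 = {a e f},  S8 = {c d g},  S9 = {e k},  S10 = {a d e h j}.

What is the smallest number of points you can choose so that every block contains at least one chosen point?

The 4 points {a, e, f, g} hit every block.
The blocks S2, S5, S8, S9 are pairwise disjoint, so any hitting set needs a separate point for each — at least 4. Hence 4 is optimal.

4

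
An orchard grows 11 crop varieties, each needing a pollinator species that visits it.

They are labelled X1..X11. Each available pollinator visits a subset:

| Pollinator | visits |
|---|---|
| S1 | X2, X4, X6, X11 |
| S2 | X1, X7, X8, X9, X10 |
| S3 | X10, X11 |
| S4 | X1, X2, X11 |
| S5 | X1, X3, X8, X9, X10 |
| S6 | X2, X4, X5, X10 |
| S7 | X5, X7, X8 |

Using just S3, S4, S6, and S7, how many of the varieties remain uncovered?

Union of S3, S4, S6, S7 = {X1, X2, X4, X5, X7, X8, X10, X11}.
Not covered: X3, X6, X9 — 3 varieties.

3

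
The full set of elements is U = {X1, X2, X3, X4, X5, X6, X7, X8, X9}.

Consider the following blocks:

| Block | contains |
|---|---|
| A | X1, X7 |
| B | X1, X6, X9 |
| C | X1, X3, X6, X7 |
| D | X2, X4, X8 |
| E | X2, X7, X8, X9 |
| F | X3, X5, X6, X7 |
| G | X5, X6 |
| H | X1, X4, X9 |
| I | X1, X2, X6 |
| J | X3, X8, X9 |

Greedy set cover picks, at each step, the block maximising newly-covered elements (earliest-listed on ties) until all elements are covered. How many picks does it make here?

4

Greedy: pick C (covers 4 new) → pick D (covers 3 new) → pick B (covers 1 new) → pick F (covers 1 new). Total picks: 4.
(The true minimum cover uses only 3 blocks, so greedy is not optimal here.)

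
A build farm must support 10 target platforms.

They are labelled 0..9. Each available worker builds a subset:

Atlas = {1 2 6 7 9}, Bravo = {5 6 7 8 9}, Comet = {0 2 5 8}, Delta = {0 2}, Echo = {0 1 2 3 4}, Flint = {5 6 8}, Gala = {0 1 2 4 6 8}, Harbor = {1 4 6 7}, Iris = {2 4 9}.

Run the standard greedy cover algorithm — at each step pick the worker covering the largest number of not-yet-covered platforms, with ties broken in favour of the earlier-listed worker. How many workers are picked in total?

Greedy: pick Gala (covers 6 new) → pick Bravo (covers 3 new) → pick Echo (covers 1 new). Total picks: 3.
(The true minimum cover uses only 2 workers, so greedy is not optimal here.)

3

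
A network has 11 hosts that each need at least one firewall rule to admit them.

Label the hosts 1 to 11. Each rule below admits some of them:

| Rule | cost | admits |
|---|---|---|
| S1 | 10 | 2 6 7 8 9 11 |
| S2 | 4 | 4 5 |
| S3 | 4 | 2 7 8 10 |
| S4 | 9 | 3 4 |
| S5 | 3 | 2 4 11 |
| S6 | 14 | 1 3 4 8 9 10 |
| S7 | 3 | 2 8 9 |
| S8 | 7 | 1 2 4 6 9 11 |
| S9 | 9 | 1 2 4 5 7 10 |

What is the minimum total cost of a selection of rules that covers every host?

24

S2, S3, S4, S8 together cover every host (S2 ∪ S3 ∪ S4 ∪ S8 = {1, 2, 3, 4, 5, 6, 7, 8, 9, 10, 11}); total cost 4 + 4 + 9 + 7 = 24.
No covering selection has total cost below 24.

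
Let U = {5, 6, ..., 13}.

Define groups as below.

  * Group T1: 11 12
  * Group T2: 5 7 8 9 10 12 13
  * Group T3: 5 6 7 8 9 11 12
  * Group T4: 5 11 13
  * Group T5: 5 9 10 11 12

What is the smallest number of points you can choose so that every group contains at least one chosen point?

Take H = {7, 11}. Each listed group contains at least one of these, so H is a hitting set of size 2.
No single point lies in every group, so at least 2 are needed and 2 is optimal.

2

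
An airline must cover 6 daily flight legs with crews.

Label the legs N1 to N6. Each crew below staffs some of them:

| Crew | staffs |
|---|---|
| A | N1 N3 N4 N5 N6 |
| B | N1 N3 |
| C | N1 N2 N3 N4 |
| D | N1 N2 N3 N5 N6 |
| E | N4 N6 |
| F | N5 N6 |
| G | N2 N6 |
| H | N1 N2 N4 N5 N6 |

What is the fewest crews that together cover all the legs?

A and D together: A ∪ D = {N1, N2, N3, N4, N5, N6} — every leg is covered.
No single crew has all 6 legs (the largest, A, has 5), so 2 is optimal.

2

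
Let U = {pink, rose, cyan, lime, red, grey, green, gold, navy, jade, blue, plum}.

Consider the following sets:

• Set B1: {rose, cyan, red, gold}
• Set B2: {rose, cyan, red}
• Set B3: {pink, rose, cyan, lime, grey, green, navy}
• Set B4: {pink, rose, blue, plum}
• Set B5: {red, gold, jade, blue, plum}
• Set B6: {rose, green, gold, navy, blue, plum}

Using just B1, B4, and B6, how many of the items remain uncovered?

Union of B1, B4, B6 = {pink, rose, cyan, red, green, gold, navy, blue, plum}.
Not covered: lime, grey, jade — 3 items.

3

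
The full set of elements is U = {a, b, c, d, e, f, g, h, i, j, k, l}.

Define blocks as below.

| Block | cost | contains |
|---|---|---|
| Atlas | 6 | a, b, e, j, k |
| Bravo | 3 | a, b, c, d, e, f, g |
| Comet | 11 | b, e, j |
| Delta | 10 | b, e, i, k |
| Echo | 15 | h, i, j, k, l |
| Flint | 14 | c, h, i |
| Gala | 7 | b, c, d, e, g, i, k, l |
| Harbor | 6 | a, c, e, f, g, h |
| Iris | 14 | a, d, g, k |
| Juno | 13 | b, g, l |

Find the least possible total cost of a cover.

18

Bravo, Echo together cover every element (Bravo ∪ Echo = {a, b, c, d, e, f, g, h, i, j, k, l}); total cost 3 + 15 = 18.
The greedy pick Bravo, Gala, Atlas, Harbor costs 22; no covering selection beats 18.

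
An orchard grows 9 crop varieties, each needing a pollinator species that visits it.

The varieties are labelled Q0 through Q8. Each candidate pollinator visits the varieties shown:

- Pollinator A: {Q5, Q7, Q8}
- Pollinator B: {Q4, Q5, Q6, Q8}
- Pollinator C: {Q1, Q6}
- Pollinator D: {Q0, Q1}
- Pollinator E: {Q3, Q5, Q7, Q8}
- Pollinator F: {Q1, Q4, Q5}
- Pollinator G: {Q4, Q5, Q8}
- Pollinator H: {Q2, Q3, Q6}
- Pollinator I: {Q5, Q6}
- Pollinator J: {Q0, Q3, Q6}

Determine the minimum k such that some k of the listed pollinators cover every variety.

4

A and F and H and J together: A ∪ F ∪ H ∪ J = {Q0, Q1, Q2, Q3, Q4, Q5, Q6, Q7, Q8} — every variety is covered.
No 3 of the 10 pollinators cover everything (all 120 combinations miss at least one variety), so 4 is optimal.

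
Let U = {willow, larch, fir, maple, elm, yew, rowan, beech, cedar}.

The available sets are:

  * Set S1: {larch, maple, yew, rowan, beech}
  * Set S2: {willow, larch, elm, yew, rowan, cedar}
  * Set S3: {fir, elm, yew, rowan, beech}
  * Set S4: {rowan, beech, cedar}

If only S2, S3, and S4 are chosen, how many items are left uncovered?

1

Union of S2, S3, S4 = {willow, larch, fir, elm, yew, rowan, beech, cedar}.
Not covered: maple — 1 item.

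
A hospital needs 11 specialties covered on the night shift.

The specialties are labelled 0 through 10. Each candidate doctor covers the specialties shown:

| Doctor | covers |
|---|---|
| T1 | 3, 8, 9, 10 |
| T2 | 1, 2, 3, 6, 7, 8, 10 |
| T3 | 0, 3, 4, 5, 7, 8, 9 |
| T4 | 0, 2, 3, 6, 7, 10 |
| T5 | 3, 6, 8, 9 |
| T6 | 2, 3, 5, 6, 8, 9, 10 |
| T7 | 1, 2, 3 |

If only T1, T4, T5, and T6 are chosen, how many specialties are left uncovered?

2

Union of T1, T4, T5, T6 = {0, 2, 3, 5, 6, 7, 8, 9, 10}.
Not covered: 1, 4 — 2 specialties.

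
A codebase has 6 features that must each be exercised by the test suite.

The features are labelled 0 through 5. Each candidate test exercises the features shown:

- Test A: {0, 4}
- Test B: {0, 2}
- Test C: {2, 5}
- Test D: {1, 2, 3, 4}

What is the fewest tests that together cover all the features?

3

B and C and D together: B ∪ C ∪ D = {0, 1, 2, 3, 4, 5} — every feature is covered.
Only D contains 1, so D is forced; the remaining 2 features need at least 2 more tests (each remaining test adds at most 1) — so at least 3 tests are needed, and 3 is optimal.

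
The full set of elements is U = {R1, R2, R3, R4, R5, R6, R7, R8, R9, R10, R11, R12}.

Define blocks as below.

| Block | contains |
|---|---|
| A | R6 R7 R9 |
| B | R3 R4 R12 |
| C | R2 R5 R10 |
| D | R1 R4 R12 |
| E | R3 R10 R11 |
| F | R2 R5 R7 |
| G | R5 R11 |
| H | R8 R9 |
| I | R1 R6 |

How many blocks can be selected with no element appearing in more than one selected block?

4

B, G, H, I are pairwise disjoint (B={R3,R4,R12}; G={R5,R11}; H={R8,R9}; I={R1,R6}).
Every remaining block overlaps one of these, and no 5 of the listed blocks are pairwise disjoint, so 4 is the maximum.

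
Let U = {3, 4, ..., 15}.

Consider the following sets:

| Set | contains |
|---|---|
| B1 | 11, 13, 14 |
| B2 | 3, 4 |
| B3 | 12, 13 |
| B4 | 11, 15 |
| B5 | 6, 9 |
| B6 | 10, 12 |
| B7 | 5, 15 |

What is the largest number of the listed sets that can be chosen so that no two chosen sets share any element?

5

B1, B2, B5, B6, B7 are pairwise disjoint (B1={11,13,14}; B2={3,4}; B5={6,9}; B6={10,12}; B7={5,15}).
Every remaining set overlaps one of these, and no 6 of the listed sets are pairwise disjoint, so 5 is the maximum.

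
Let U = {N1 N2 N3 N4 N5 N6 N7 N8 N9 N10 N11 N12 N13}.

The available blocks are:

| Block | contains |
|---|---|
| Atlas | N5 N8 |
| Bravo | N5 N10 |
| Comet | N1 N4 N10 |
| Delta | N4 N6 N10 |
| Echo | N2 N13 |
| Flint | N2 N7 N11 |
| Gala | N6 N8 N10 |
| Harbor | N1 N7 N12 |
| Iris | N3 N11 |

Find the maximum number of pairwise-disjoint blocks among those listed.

Atlas, Delta, Echo, Harbor, Iris are pairwise disjoint (Atlas={N5,N8}; Delta={N4,N6,N10}; Echo={N2,N13}; Harbor={N1,N7,N12}; Iris={N3,N11}).
Every remaining block overlaps one of these, and no 6 of the listed blocks are pairwise disjoint, so 5 is the maximum.

5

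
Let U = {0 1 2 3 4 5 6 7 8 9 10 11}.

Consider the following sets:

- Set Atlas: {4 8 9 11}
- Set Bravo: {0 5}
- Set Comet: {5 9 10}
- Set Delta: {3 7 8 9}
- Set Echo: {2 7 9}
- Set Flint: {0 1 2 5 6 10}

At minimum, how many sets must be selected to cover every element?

Take {Atlas, Delta, Flint}. Their union is {0, 1, 2, 3, 4, 5, 6, 7, 8, 9, 10, 11}, which is all 12 elements.
Only Flint contains 1, so Flint is forced; the remaining 6 elements need at least 2 more sets (each remaining set adds at most 4) — so at least 3 sets are needed, and 3 is optimal.

3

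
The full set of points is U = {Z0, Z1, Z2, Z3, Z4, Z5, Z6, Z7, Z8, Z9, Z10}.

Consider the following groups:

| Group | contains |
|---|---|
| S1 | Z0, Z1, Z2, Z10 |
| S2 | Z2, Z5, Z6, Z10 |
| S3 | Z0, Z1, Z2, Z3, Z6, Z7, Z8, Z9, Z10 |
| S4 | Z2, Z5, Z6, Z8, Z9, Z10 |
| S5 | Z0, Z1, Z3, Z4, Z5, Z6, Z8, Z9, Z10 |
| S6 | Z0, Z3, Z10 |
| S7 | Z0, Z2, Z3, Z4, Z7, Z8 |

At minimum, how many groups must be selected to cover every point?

Take {S5, S7}. Their union is {Z0, Z1, Z2, Z3, Z4, Z5, Z6, Z7, Z8, Z9, Z10}, which is all 11 points.
No single group has all 11 points (the largest, S3, has 9), so 2 is optimal.

2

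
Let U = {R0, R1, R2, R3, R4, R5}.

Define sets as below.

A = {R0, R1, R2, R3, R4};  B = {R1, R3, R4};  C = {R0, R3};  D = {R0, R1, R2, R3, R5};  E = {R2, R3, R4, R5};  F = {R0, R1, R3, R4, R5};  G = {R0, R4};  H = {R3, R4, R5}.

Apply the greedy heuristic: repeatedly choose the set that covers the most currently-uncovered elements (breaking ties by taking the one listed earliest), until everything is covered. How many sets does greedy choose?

Greedy: pick A (covers 5 new) → pick D (covers 1 new). Total picks: 2.

2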